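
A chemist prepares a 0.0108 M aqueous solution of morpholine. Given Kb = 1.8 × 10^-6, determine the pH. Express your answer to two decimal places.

pH = 10.14

C4H8ONH + H2O ⇌ C4H8ONH2+ + OH-
Let x = [OH-] at equilibrium. Kb = x²/(0.0108 − x).
Since Kb ≪ C₀, x ≈ √(Kb·C₀) = 1.39 × 10^-4 M.
Check: 1.3% ionized — well under 5%, approximation valid.
pOH = −log(1.39 × 10^-4) = 3.86; pH = 14.00 − 3.86 = 10.14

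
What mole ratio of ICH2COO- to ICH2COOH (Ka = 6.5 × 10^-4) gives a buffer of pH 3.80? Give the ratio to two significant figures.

ratio = 4.1

pKa = -log(6.5 × 10^-4) = 3.187
pH = pKa + log(r) ⇒ log(r) = 3.80 − 3.187 = +0.613
r = [ICH2COO-]/[ICH2COOH] = 10^(+0.613) = 4.1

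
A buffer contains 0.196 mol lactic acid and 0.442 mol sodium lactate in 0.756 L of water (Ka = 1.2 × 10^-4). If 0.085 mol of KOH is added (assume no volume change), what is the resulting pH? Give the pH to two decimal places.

OH- converts CH3CH(OH)COOH to CH3CH(OH)COO-: CH3CH(OH)COOH → 0.111 mol, CH3CH(OH)COO- → 0.527 mol.
pKa = −log(1.2 × 10^-4) = 3.921
pH = pKa + log(n_CH3CH(OH)COO-/n_CH3CH(OH)COOH) = 3.921 + log(0.527/0.111) = 3.921 + (+0.676)

pH = 4.60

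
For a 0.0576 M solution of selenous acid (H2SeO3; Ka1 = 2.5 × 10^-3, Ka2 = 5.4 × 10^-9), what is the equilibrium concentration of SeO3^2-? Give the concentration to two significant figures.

First ionization gives [H+] ≈ [HSeO3-] = 1.08 × 10^-2 M.
Second step: Ka2 = [H+][SeO3^2-]/[HSeO3-] ≈ [SeO3^2-] (since [H+] ≈ [HSeO3-]).
So [SeO3^2-] ≈ Ka2.

5.4 × 10^-9 M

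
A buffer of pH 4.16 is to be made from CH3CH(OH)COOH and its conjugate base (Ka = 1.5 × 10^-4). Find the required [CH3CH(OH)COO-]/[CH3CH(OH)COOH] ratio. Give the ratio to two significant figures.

ratio = 2.2

pKa = -log(1.5 × 10^-4) = 3.824
pH = pKa + log(r) ⇒ log(r) = 4.16 − 3.824 = +0.336
r = [CH3CH(OH)COO-]/[CH3CH(OH)COOH] = 10^(+0.336) = 2.17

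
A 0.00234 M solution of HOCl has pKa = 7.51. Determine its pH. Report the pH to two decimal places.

HOCl ⇌ OCl- + H+
Ka = 10^(−7.51) = 3.09 × 10^-8
Ka = [H+]²/(0.00234 − [H+]) = 3.09 × 10^-8
Since Ka ≪ C₀, [H+] ≈ √(Ka·C₀) = 8.50 × 10^-6 M.
([H+]/C₀ = 0.36% < 5%, so the approximation holds.)
pH = −log[H+] = −log(8.50 × 10^-6) = 5.07

pH = 5.07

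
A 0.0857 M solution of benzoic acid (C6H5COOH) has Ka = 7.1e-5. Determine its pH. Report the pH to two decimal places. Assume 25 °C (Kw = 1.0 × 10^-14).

pH = 2.61

C6H5COOH ⇌ C6H5COO- + H+
From the ICE table, Ka = x²/(0.0857 − x) = 7.1 × 10^-5.
Neglecting x in the denominator: x = √(7.1 × 10^-5 × 0.0857) = 2.47 × 10^-3 M
(x/C₀ = 2.9% < 5%, so the approximation holds.)
pH = −log(2.47 × 10^-3) = 2.61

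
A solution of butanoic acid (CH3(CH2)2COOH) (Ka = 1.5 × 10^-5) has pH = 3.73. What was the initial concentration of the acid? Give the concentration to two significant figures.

C₀ = 2.5 × 10^-3 M

[H+] = 10^(-3.73) = 1.86 × 10^-4 M = x
Ka = x²/(C₀ − x) ⇒ C₀ = x + x²/Ka
C₀ = 1.86 × 10^-4 + (1.86 × 10^-4)²/(1.5 × 10^-5) = 2.49 × 10^-3 M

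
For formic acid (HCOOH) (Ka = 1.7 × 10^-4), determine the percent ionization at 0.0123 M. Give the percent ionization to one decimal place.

11.1%

HCOOH ⇌ HCOO- + H+; let x = [H+] at equilibrium.
Ka = x²/(C₀ − x); solving the quadratic gives x = 1.36 × 10^-3 M.
% ionization = x/C₀ × 100% = 1.36 × 10^-3/0.0123 × 100% = 11.1%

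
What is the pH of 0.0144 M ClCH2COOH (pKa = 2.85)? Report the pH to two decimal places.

pH = 2.41

ClCH2COOH ⇌ ClCH2COO- + H+
Ka = 10^(−2.85) = 1.41 × 10^-3
Ka = [H+]²/(0.0144 − [H+]) = 1.41 × 10^-3
Here C₀/Ka ≈ 10.2, so the small-[H+] approximation fails. Use the quadratic:
[H+] = (−Ka + √(Ka² + 4·Ka·C₀))/2 = 3.86 × 10^-3 M
pH = −log[H+] = −log(3.86 × 10^-3) = 2.41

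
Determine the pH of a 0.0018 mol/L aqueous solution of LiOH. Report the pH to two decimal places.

pH = 11.26

LiOH is a strong base; [OH-] = 0.0018 M.
pOH = -log(0.0018) = 2.74
pH = 14.00 - 2.74 = 11.26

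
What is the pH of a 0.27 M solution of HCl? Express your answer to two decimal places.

pH = 0.57

HCl is a strong acid and dissociates completely, so [H+] = 0.27 M.
pH = -log(0.27) = 0.57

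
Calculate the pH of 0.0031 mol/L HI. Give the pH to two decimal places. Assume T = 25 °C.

HI is a strong acid and dissociates completely, so [H+] = 0.0031 M.
pH = -log(0.0031) = 2.51

pH = 2.51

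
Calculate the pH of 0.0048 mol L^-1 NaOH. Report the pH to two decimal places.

pH = 11.68

NaOH is a strong base; [OH-] = 0.0048 M.
pOH = -log(0.0048) = 2.32
pH = 14.00 - 2.32 = 11.68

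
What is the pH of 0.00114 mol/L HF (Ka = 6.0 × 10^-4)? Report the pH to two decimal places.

HF ⇌ F- + H+
Ka = [H+]²/(0.00114 − [H+]) = 6.0 × 10^-4
[H+] is not negligible relative to C₀; solve [H+]² + 0.0006·[H+] − 6.84e-07 = 0.
[H+] = [−0.0006 + √(0.0006² + 2.74e-06)]/2 = 5.80 × 10^-4 M
pH = −log(5.80 × 10^-4) = 3.24

pH = 3.24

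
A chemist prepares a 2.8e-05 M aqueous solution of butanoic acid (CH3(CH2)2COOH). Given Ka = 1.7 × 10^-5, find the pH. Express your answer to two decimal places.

CH3(CH2)2COOH ⇌ CH3(CH2)2COO- + H+
Ka = x²/(2.8e-05 − x) = 1.7 × 10^-5
x is not negligible relative to C₀; solve x² + 1.7e-05·x − 4.76e-10 = 0.
x = [−1.7e-05 + √(1.7e-05² + 1.9e-09)]/2 = 1.49 × 10^-5 M
pH = −log[H+] = −log(1.49 × 10^-5) = 4.83

pH = 4.83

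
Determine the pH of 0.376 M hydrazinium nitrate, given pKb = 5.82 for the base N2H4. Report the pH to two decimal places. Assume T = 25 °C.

N2H5+ is the conjugate acid of the weak base N2H4.
Kb = 10^(−5.82) = 1.51 × 10^-6
Ka = Kw/Kb = 1.0×10^-14 / 1.51 × 10^-6 = 6.62 × 10^-9
Ka = [H+]²/(0.376 − [H+]) = 6.62 × 10^-9
Since Ka ≪ C₀, [H+] ≈ √(Ka·C₀) = 4.99 × 10^-5 M.
([H+]/C₀ = 0.013% < 5%, so the approximation holds.)
pH = −log(4.99 × 10^-5) = 4.30

pH = 4.30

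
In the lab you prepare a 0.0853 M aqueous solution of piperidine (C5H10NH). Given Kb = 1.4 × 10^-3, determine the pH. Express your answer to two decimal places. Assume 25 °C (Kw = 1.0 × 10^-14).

C5H10NH + H2O ⇌ C5H10NH2+ + OH-
Kb = [OH-]²/(0.0853 − [OH-]) = 1.4 × 10^-3
[OH-] is not negligible relative to C₀; solve [OH-]² + 0.0014·[OH-] − 0.000119 = 0.
[OH-] = [−0.0014 + √(0.0014² + 0.000478)]/2 = 1.03 × 10^-2 M
pOH = 1.99, so pH = 14.00 − pOH = 12.01

pH = 12.01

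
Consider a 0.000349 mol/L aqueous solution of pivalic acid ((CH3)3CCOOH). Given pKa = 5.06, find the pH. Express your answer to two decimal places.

(CH3)3CCOOH ⇌ (CH3)3CCOO- + H+
Ka = 10^(−5.06) = 8.71 × 10^-6
Ka = [H+]²/(0.000349 − [H+]) = 8.71 × 10^-6
Here C₀/Ka ≈ 40.1, so the small-[H+] approximation fails. Use the quadratic:
[H+] = [−8.71e-06 + √(8.71e-06² + 1.22e-08)]/2 = 5.10 × 10^-5 M
pH = −log(5.10 × 10^-5) = 4.29

pH = 4.29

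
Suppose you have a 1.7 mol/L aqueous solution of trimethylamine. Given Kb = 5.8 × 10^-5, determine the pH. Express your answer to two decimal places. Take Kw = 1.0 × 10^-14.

pH = 12.00

(CH3)3N + H2O ⇌ (CH3)3NH+ + OH-
From the ICE table, Kb = x²/(1.7 − x) = 5.8 × 10^-5.
Assume x ≪ 1.7: x ≈ √(5.8 × 10^-5 × 1.7) = 9.93 × 10^-3 M
Check: 0.58% ionized — well under 5%, approximation valid.
pOH = 2.00, so pH = 14.00 − pOH = 12.00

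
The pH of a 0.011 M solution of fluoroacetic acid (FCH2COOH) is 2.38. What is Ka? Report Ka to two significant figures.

[H+] = 10^(-2.38) = 4.17 × 10^-3 M
At equilibrium [HA] = 0.011 − 4.17 × 10^-3 = 6.83 × 10^-3 M
Ka = [H+][A-]/[HA] = (4.17 × 10^-3)² / 6.83 × 10^-3 = 2.5 × 10^-3

Ka = 2.5 × 10^-3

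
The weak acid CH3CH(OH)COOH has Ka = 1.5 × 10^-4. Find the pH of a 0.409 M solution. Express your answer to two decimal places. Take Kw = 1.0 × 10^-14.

CH3CH(OH)COOH ⇌ CH3CH(OH)COO- + H+
Ka = [H+]²/(0.409 − [H+]) = 1.5 × 10^-4
Since Ka ≪ C₀, [H+] ≈ √(Ka·C₀) = 7.83 × 10^-3 M.
pH = −log(7.83 × 10^-3) = 2.11

pH = 2.11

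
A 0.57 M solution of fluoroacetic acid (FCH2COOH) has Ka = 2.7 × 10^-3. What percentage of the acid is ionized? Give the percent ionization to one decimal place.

6.6%

FCH2COOH ⇌ FCH2COO- + H+; let x = [H+] at equilibrium.
Solve x² + 0.0027x − 0.00154 = 0 → x = 3.79 × 10^-2 M
% ionization = x/C₀ × 100% = 3.79 × 10^-2/0.57 × 100% = 6.6%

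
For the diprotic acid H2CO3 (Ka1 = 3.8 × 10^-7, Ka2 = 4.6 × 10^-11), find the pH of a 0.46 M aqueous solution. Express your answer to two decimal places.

pH = 3.38

Since Ka1 ≫ Ka2, the first ionization dominates [H+].
Ka1 = x²/(0.46 − x) = 3.8 × 10^-7
x ≈ √(3.8 × 10^-7 × 0.46) = 4.18 × 10^-4 M
pH = −log(4.18 × 10^-4) = 3.38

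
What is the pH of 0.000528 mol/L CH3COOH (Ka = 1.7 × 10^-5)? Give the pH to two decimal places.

CH3COOH ⇌ CH3COO- + H+
Ka = [H+]²/(0.000528 − [H+]) = 1.7 × 10^-5
[H+] is not negligible relative to C₀; solve [H+]² + 1.7e-05·[H+] − 8.98e-09 = 0.
[H+] = (−Ka + √(Ka² + 4·Ka·C₀))/2 = 8.66 × 10^-5 M
pH = −log[H+] = −log(8.66 × 10^-5) = 4.06

pH = 4.06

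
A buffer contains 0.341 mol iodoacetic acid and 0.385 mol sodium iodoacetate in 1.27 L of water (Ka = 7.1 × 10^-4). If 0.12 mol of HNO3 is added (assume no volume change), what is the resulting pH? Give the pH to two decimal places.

Added H+ converts ICH2COO- to ICH2COOH: ICH2COOH → 0.461 mol, ICH2COO- → 0.265 mol.
pKa = −log(7.1 × 10^-4) = 3.149
pH = pKa + log([A⁻]/[HA]) = 3.149 + log(0.265/0.461) = 3.149 -0.240

pH = 2.91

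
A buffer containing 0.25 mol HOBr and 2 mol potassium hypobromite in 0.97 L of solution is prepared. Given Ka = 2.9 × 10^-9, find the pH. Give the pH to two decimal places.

pKa = −log(2.9 × 10^-9) = 8.538
pH = pKa + log([A⁻]/[HA]) = 8.538 + log(2/0.25)
pH = 8.538 + (+0.903) = 9.44

pH = 9.44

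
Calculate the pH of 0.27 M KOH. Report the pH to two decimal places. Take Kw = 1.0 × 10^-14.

pH = 13.43

KOH is a strong base; [OH-] = 0.27 M.
pOH = -log(0.27) = 0.57
pH = 14.00 - 0.57 = 13.43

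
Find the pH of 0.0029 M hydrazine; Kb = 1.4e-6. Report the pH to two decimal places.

N2H4 + H2O ⇌ N2H5+ + OH-
Kb = [OH-]²/(0.0029 − [OH-]) = 1.4 × 10^-6
Since Kb ≪ C₀, [OH-] ≈ √(Kb·C₀) = 6.37 × 10^-5 M.
([OH-]/C₀ = 2.2% < 5%, so the approximation holds.)
pOH = 4.20, so pH = 14.00 − pOH = 9.80

pH = 9.80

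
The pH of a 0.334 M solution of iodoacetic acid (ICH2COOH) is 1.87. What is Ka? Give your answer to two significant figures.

[H+] = 10^(-1.87) = 1.35 × 10^-2 M
At equilibrium [HA] = 0.334 − 1.35 × 10^-2 = 3.21 × 10^-1 M
Ka = [H+][A-]/[HA] = (1.35 × 10^-2)² / 3.21 × 10^-1 = 5.7 × 10^-4

Ka = 5.7 × 10^-4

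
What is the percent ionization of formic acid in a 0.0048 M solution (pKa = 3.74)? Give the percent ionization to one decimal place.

17.7%

HCOOH ⇌ HCOO- + H+; let x = [H+] at equilibrium.
Ka = 10^(−3.74) = 1.82 × 10^-4
Ka = x²/(C₀ − x); solving the quadratic gives x = 8.48 × 10^-4 M.
Fraction ionized = 8.48 × 10^-4 / 0.0048 = 0.1767 → 17.7%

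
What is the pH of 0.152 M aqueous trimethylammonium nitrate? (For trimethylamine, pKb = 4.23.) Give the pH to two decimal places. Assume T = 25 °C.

(CH3)3NH+ is the conjugate acid of the weak base (CH3)3N.
Kb = 10^(−4.23) = 5.89 × 10^-5
Ka = Kw/Kb = 1.0×10^-14 / 5.89 × 10^-5 = 1.70 × 10^-10
Ka = x²/(0.152 − x) = 1.70 × 10^-10
Since Ka ≪ C₀, x ≈ √(Ka·C₀) = 5.08 × 10^-6 M.
(x/C₀ = 0.0033% < 5%, so the approximation holds.)
pH = −log(5.08 × 10^-6) = 5.29

pH = 5.29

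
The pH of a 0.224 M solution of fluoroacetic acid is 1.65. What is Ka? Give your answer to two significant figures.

Ka = 2.5 × 10^-3

[H+] = 10^(-1.65) = 2.24 × 10^-2 M
At equilibrium [HA] = 0.224 − 2.24 × 10^-2 = 2.02 × 10^-1 M
Ka = [H+][A-]/[HA] = (2.24 × 10^-2)² / 2.02 × 10^-1 = 2.5 × 10^-3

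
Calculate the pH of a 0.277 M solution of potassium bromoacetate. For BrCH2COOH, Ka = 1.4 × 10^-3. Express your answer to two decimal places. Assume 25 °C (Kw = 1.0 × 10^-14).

BrCH2COO- is the conjugate base of the weak acid BrCH2COOH.
Kb = Kw/Ka = 1.0×10^-14 / 1.4 × 10^-3 = 7.14 × 10^-12
From the ICE table, Kb = x²/(0.277 − x) = 7.14 × 10^-12.
Neglecting x in the denominator: x = √(7.14 × 10^-12 × 0.277) = 1.41 × 10^-6 M
Check: 0.00051% ionized — well under 5%, approximation valid.
pOH = 5.85, so pH = 14.00 − pOH = 8.15

pH = 8.15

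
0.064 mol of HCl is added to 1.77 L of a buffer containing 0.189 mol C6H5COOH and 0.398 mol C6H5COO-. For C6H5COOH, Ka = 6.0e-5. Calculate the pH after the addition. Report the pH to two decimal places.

pH = 4.34

Added H+ converts C6H5COO- to C6H5COOH: C6H5COOH → 0.253 mol, C6H5COO- → 0.334 mol.
pKa = −log(6.0 × 10^-5) = 4.222
pH = pKa + log(n_C6H5COO-/n_C6H5COOH) = 4.222 + log(0.334/0.253) = 4.222 + (+0.121)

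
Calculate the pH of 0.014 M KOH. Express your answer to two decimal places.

KOH is a strong base; [OH-] = 0.014 M.
pOH = -log(0.014) = 1.85
pH = 14.00 - 1.85 = 12.15

pH = 12.15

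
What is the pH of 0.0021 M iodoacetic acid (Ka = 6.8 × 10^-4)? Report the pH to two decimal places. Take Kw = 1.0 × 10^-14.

pH = 3.04

ICH2COOH ⇌ ICH2COO- + H+
From the ICE table, Ka = x²/(0.0021 − x) = 6.8 × 10^-4.
The 5% rule fails; solving x² + Ka·x − Ka·C₀ = 0 exactly:
x = (−Ka + √(Ka² + 4·Ka·C₀))/2 = 9.02 × 10^-4 M
pH = −log[H+] = −log(9.02 × 10^-4) = 3.04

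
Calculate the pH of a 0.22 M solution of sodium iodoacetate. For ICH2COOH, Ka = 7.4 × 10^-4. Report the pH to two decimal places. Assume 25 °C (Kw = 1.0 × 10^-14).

pH = 8.24

ICH2COO- is the conjugate base of the weak acid ICH2COOH.
Kb = Kw/Ka = 1.0×10^-14 / 7.4 × 10^-4 = 1.35 × 10^-11
Kb = x²/(0.22 − x) = 1.35 × 10^-11
Since Kb ≪ C₀, x ≈ √(Kb·C₀) = 1.72 × 10^-6 M.
Check: 0.00078% ionized — well under 5%, approximation valid.
pOH = 5.76, so pH = 14.00 − pOH = 8.24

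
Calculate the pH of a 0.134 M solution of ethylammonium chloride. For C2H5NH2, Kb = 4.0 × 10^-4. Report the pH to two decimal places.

pH = 5.74

C2H5NH3+ is the conjugate acid of the weak base C2H5NH2.
Ka = Kw/Kb = 1.0×10^-14 / 4.0 × 10^-4 = 2.50 × 10^-11
Ka = [H+]²/(0.134 − [H+]) = 2.50 × 10^-11
Assume [H+] ≪ 0.134: [H+] ≈ √(2.50 × 10^-11 × 0.134) = 1.83 × 10^-6 M
([H+]/C₀ = 0.0014% < 5%, so the approximation holds.)
pH = −log(1.83 × 10^-6) = 5.74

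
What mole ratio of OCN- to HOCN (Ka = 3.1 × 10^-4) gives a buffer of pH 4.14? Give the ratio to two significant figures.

ratio = 4.3

pKa = -log(3.1 × 10^-4) = 3.509
pH = pKa + log(r) ⇒ log(r) = 4.14 − 3.509 = +0.631
r = [OCN-]/[HOCN] = 10^(+0.631) = 4.28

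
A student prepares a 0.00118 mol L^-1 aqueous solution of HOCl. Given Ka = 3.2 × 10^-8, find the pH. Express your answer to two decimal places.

pH = 5.21

HOCl ⇌ OCl- + H+
From the ICE table, Ka = [H+]²/(0.00118 − [H+]) = 3.2 × 10^-8.
Assume [H+] ≪ 0.00118: [H+] ≈ √(3.2 × 10^-8 × 0.00118) = 6.14 × 10^-6 M
Check: 0.52% ionized — well under 5%, approximation valid.
pH = −log(6.14 × 10^-6) = 5.21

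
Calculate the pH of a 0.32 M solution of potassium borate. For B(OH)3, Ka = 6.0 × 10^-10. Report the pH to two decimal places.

pH = 11.36

B(OH)4- is the conjugate base of the weak acid B(OH)3.
Kb = Kw/Ka = 1.0×10^-14 / 6.0 × 10^-10 = 1.67 × 10^-5
Kb = [OH-]²/(0.32 − [OH-]) = 1.67 × 10^-5
Assume [OH-] ≪ 0.32: [OH-] ≈ √(1.67 × 10^-5 × 0.32) = 2.31 × 10^-3 M
pOH = 2.64, so pH = 14.00 − pOH = 11.36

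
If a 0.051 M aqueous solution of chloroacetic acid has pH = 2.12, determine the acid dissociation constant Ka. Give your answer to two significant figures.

[H+] = 10^(-2.12) = 7.59 × 10^-3 M
At equilibrium [HA] = 0.051 − 7.59 × 10^-3 = 4.34 × 10^-2 M
Ka = [H+][A-]/[HA] = (7.59 × 10^-3)² / 4.34 × 10^-2 = 1.3 × 10^-3

Ka = 1.3 × 10^-3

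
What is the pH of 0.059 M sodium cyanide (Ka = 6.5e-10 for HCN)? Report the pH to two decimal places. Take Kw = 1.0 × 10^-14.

pH = 10.98

CN- is the conjugate base of the weak acid HCN.
Kb = Kw/Ka = 1.0×10^-14 / 6.5 × 10^-10 = 1.54 × 10^-5
Kb = x²/(0.059 − x) = 1.54 × 10^-5
Since Kb ≪ C₀, x ≈ √(Kb·C₀) = 9.53 × 10^-4 M.
Check: 1.6% ionized — well under 5%, approximation valid.
pOH = 3.02, so pH = 14.00 − pOH = 10.98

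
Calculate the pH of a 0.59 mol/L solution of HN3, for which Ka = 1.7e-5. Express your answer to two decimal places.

HN3 ⇌ N3- + H+
From the ICE table, Ka = x²/(0.59 − x) = 1.7 × 10^-5.
Assume x ≪ 0.59: x ≈ √(1.7 × 10^-5 × 0.59) = 3.17 × 10^-3 M
(x/C₀ = 0.54% < 5%, so the approximation holds.)
pH = −log[H+] = −log(3.17 × 10^-3) = 2.50

pH = 2.50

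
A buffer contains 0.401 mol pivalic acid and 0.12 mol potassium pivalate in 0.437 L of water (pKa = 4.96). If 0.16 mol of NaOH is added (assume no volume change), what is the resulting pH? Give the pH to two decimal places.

OH- converts (CH3)3CCOOH to (CH3)3CCOO-: (CH3)3CCOOH → 0.241 mol, (CH3)3CCOO- → 0.28 mol.
pH = pKa + log(n_(CH3)3CCOO-/n_(CH3)3CCOOH) = 4.96 + log(0.28/0.241) = 4.96 + (+0.065)

pH = 5.03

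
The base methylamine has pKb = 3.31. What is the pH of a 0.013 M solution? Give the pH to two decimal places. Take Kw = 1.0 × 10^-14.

CH3NH2 + H2O ⇌ CH3NH3+ + OH-
Kb = 10^(−3.31) = 4.90 × 10^-4
Let x = [OH-] at equilibrium. Kb = x²/(0.013 − x).
Here C₀/Kb ≈ 26.5, so the small-x approximation fails. Use the quadratic:
x = [−0.00049 + √(0.00049² + 2.55e-05)]/2 = 2.29 × 10^-3 M
pOH = −log(2.29 × 10^-3) = 2.64; pH = 14.00 − 2.64 = 11.36

pH = 11.36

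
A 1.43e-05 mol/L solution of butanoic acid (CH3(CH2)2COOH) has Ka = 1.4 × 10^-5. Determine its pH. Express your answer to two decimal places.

pH = 5.06

CH3(CH2)2COOH ⇌ CH3(CH2)2COO- + H+
Ka = [H+]²/(1.43e-05 − [H+]) = 1.4 × 10^-5
Here C₀/Ka ≈ 1.02, so the small-[H+] approximation fails. Use the quadratic:
[H+] = (−Ka + √(Ka² + 4·Ka·C₀))/2 = 8.79 × 10^-6 M
pH = −log(8.79 × 10^-6) = 5.06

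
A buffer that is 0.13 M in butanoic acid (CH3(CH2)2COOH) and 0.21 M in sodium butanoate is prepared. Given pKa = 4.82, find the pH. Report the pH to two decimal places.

pH = pKa + log([A⁻]/[HA]) = 4.82 + log(0.21/0.13)
pH = 4.82 + (+0.208) = 5.03

pH = 5.03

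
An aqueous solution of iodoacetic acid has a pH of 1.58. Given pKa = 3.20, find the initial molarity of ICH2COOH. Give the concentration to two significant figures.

[H+] = 10^(-1.58) = 2.63 × 10^-2 M = x
Ka = 10^(−3.20) = 6.31 × 10^-4
Ka = x²/(C₀ − x) ⇒ C₀ = x + x²/Ka
C₀ = 2.63 × 10^-2 + (2.63 × 10^-2)²/(6.31 × 10^-4) = 1.12 M

C₀ = 1.1 M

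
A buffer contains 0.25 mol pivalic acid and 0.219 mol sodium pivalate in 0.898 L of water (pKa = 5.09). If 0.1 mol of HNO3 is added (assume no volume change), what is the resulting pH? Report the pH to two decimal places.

After neutralization: n((CH3)3CCOOH) = 0.35 mol, n((CH3)3CCOO-) = 0.119 mol.
pH = pKa + log([A⁻]/[HA]) = 5.09 + log(0.119/0.35) = 5.09 -0.469

pH = 4.62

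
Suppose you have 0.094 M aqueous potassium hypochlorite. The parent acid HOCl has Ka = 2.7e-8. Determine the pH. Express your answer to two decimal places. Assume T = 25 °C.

pH = 10.27

OCl- is the conjugate base of the weak acid HOCl.
Kb = Kw/Ka = 1.0×10^-14 / 2.7 × 10^-8 = 3.70 × 10^-7
From the ICE table, Kb = x²/(0.094 − x) = 3.70 × 10^-7.
Neglecting x in the denominator: x = √(3.70 × 10^-7 × 0.094) = 1.86 × 10^-4 M
(x/C₀ = 0.2% < 5%, so the approximation holds.)
pOH = −log(1.86 × 10^-4) = 3.73; pH = 14.00 − 3.73 = 10.27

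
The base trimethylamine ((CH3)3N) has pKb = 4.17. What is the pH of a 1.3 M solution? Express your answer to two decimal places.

pH = 11.97

(CH3)3N + H2O ⇌ (CH3)3NH+ + OH-
Kb = 10^(−4.17) = 6.76 × 10^-5
Kb = x²/(1.3 − x) = 6.76 × 10^-5
Neglecting x in the denominator: x = √(6.76 × 10^-5 × 1.3) = 9.37 × 10^-3 M
pOH = −log(9.37 × 10^-3) = 2.03; pH = 14.00 − 2.03 = 11.97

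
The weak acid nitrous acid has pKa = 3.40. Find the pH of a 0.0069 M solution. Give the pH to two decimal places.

pH = 2.83

HNO2 ⇌ NO2- + H+
Ka = 10^(−3.40) = 3.98 × 10^-4
From the ICE table, Ka = [H+]²/(0.0069 − [H+]) = 3.98 × 10^-4.
Here C₀/Ka ≈ 17.3, so the small-[H+] approximation fails. Use the quadratic:
[H+] = [−0.000398 + √(0.000398² + 1.1e-05)]/2 = 1.47 × 10^-3 M
pH = −log[H+] = −log(1.47 × 10^-3) = 2.83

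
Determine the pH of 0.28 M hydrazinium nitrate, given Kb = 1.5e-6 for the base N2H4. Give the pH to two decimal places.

N2H5+ is the conjugate acid of the weak base N2H4.
Ka = Kw/Kb = 1.0×10^-14 / 1.5 × 10^-6 = 6.67 × 10^-9
From the ICE table, Ka = x²/(0.28 − x) = 6.67 × 10^-9.
Assume x ≪ 0.28: x ≈ √(6.67 × 10^-9 × 0.28) = 4.32 × 10^-5 M
Check: 0.015% ionized — well under 5%, approximation valid.
pH = −log(4.32 × 10^-5) = 4.36

pH = 4.36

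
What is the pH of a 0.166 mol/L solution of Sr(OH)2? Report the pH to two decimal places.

pH = 13.52

Sr(OH)2 is a strong base (each formula unit releases 2 OH-); [OH-] = 0.332 M.
pOH = -log(0.332) = 0.48
pH = 14.00 - 0.48 = 13.52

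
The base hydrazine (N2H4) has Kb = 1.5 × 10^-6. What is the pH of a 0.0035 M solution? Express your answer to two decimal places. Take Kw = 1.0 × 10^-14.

N2H4 + H2O ⇌ N2H5+ + OH-
From the ICE table, Kb = [OH-]²/(0.0035 − [OH-]) = 1.5 × 10^-6.
Neglecting [OH-] in the denominator: [OH-] = √(1.5 × 10^-6 × 0.0035) = 7.25 × 10^-5 M
pOH = −log(7.25 × 10^-5) = 4.14; pH = 14.00 − 4.14 = 9.86

pH = 9.86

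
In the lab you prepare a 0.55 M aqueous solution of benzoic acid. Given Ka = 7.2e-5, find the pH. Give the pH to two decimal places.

C6H5COOH ⇌ C6H5COO- + H+
Ka = x²/(0.55 − x) = 7.2 × 10^-5
Assume x ≪ 0.55: x ≈ √(7.2 × 10^-5 × 0.55) = 6.29 × 10^-3 M
pH = −log(6.29 × 10^-3) = 2.20

pH = 2.20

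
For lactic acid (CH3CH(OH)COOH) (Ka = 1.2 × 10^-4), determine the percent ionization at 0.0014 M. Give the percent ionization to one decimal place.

CH3CH(OH)COOH ⇌ CH3CH(OH)COO- + H+; let x = [H+] at equilibrium.
Solve x² + 0.00012x − 1.68e-07 = 0 → x = 3.54 × 10^-4 M
% ionization = x/C₀ × 100% = 3.54 × 10^-4/0.0014 × 100% = 25.3%

25.3%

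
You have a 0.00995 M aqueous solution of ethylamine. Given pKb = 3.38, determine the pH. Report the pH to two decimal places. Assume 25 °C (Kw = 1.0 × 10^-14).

pH = 11.26

C2H5NH2 + H2O ⇌ C2H5NH3+ + OH-
Kb = 10^(−3.38) = 4.17 × 10^-4
Kb = [OH-]²/(0.00995 − [OH-]) = 4.17 × 10^-4
[OH-] is not negligible relative to C₀; solve [OH-]² + 0.000417·[OH-] − 4.15e-06 = 0.
[OH-] = (−Kb + √(Kb² + 4·Kb·C₀))/2 = 1.84 × 10^-3 M
pOH = 2.74, so pH = 14.00 − pOH = 11.26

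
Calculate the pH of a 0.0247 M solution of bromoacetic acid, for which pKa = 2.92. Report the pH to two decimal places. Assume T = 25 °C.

BrCH2COOH ⇌ BrCH2COO- + H+
Ka = 10^(−2.92) = 1.20 × 10^-3
Ka = [H+]²/(0.0247 − [H+]) = 1.20 × 10^-3
[H+] is not negligible relative to C₀; solve [H+]² + 0.0012·[H+] − 2.96e-05 = 0.
[H+] = [−0.0012 + √(0.0012² + 0.000119)]/2 = 4.88 × 10^-3 M
pH = −log(4.88 × 10^-3) = 2.31

pH = 2.31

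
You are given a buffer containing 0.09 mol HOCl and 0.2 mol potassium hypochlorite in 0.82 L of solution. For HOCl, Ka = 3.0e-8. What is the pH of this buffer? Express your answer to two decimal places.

pH = 7.87

pKa = −log(3.0 × 10^-8) = 7.523
Using pH = pKa + log([base]/[acid]) with [base]/[acid] = 0.2/0.09:
pH = 7.523 + (+0.347) = 7.87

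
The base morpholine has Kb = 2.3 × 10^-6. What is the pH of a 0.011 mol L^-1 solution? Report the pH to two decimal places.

C4H8ONH + H2O ⇌ C4H8ONH2+ + OH-
Kb = x²/(0.011 − x) = 2.3 × 10^-6
Assume x ≪ 0.011: x ≈ √(2.3 × 10^-6 × 0.011) = 1.59 × 10^-4 M
pOH = 3.80, so pH = 14.00 − pOH = 10.20

pH = 10.20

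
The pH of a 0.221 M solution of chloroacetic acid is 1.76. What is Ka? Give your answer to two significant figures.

Ka = 1.5 × 10^-3

[H+] = 10^(-1.76) = 1.74 × 10^-2 M
At equilibrium [HA] = 0.221 − 1.74 × 10^-2 = 2.04 × 10^-1 M
Ka = [H+][A-]/[HA] = (1.74 × 10^-2)² / 2.04 × 10^-1 = 1.5 × 10^-3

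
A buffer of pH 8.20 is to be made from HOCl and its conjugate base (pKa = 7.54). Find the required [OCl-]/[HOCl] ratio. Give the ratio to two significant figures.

ratio = 4.6

pH = pKa + log(r) ⇒ log(r) = 8.20 − 7.54 = +0.66
r = [OCl-]/[HOCl] = 10^(+0.66) = 4.57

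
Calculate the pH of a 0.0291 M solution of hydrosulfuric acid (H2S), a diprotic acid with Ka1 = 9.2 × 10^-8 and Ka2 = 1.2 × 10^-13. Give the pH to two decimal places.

Since Ka1 ≫ Ka2, the first ionization dominates [H+].
Ka1 = x²/(0.0291 − x) = 9.2 × 10^-8
x ≈ √(9.2 × 10^-8 × 0.0291) = 5.17 × 10^-5 M
pH = −log(5.17 × 10^-5) = 4.29

pH = 4.29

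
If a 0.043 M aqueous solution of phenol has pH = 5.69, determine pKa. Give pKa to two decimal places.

pKa = 10.01

[H+] = 10^(-5.69) = 2.04 × 10^-6 M
At equilibrium [HA] = 0.043 − 2.04 × 10^-6 = 4.30 × 10^-2 M
Ka = [H+][A-]/[HA] = (2.04 × 10^-6)² / 4.30 × 10^-2 = 9.68 × 10^-11
pKa = -log(9.68 × 10^-11) = 10.01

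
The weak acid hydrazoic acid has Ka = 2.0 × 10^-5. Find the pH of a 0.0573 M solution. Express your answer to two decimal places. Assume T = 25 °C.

pH = 2.97

HN3 ⇌ N3- + H+
From the ICE table, Ka = x²/(0.0573 − x) = 2.0 × 10^-5.
Neglecting x in the denominator: x = √(2.0 × 10^-5 × 0.0573) = 1.07 × 10^-3 M
(x/C₀ = 1.9% < 5%, so the approximation holds.)
pH = −log(1.07 × 10^-3) = 2.97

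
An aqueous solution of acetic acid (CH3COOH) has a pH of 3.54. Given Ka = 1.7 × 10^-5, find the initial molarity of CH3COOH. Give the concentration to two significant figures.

[H+] = 10^(-3.54) = 2.88 × 10^-4 M = x
Ka = x²/(C₀ − x) ⇒ C₀ = x + x²/Ka
C₀ = 2.88 × 10^-4 + (2.88 × 10^-4)²/(1.7 × 10^-5) = 5.17 × 10^-3 M

C₀ = 5.2 × 10^-3 M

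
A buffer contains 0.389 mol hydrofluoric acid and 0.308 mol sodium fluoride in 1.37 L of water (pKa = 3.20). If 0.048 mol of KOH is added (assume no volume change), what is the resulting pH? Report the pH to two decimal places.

pH = 3.22

OH- converts HF to F-: HF → 0.341 mol, F- → 0.356 mol.
pH = pKa + log([A⁻]/[HA]) = 3.20 + log(0.356/0.341) = 3.20 +0.019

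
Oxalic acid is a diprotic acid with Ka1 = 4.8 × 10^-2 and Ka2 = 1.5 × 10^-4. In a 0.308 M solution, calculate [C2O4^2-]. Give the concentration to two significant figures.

First ionization gives [H+] ≈ [HC2O4-] = 9.99 × 10^-2 M.
Second step: Ka2 = [H+][C2O4^2-]/[HC2O4-] ≈ [C2O4^2-] (since [H+] ≈ [HC2O4-]).
So [C2O4^2-] ≈ Ka2.

1.5 × 10^-4 M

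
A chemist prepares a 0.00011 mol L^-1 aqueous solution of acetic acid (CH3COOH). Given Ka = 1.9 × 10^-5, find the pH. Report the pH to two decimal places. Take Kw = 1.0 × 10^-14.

pH = 4.43

CH3COOH ⇌ CH3COO- + H+
Let x = [H+] at equilibrium. Ka = x²/(0.00011 − x).
The 5% rule fails; solving x² + Ka·x − Ka·C₀ = 0 exactly:
x = [−1.9e-05 + √(1.9e-05² + 8.36e-09)]/2 = 3.72 × 10^-5 M
pH = −log[H+] = −log(3.72 × 10^-5) = 4.43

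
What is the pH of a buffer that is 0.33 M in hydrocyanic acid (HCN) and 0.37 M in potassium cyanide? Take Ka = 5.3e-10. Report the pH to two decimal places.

pH = 9.33

pKa = −log(5.3 × 10^-10) = 9.276
Using pH = pKa + log([base]/[acid]) with [base]/[acid] = 0.37/0.33:
pH = 9.276 + (+0.050) = 9.33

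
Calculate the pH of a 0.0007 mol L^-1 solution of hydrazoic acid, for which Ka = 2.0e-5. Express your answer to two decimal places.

HN3 ⇌ N3- + H+
Ka = x²/(0.0007 − x) = 2.0 × 10^-5
The 5% rule fails; solving x² + Ka·x − Ka·C₀ = 0 exactly:
x = (−Ka + √(Ka² + 4·Ka·C₀))/2 = 1.09 × 10^-4 M
pH = −log[H+] = −log(1.09 × 10^-4) = 3.96

pH = 3.96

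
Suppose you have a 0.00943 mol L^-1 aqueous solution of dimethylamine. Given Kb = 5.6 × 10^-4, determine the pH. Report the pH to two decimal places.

pH = 11.31

(CH3)2NH + H2O ⇌ (CH3)2NH2+ + OH-
Kb = [OH-]²/(0.00943 − [OH-]) = 5.6 × 10^-4
[OH-] is not negligible relative to C₀; solve [OH-]² + 0.00056·[OH-] − 5.28e-06 = 0.
[OH-] = [−0.00056 + √(0.00056² + 2.11e-05)]/2 = 2.03 × 10^-3 M
pOH = −log(2.03 × 10^-3) = 2.69; pH = 14.00 − 2.69 = 11.31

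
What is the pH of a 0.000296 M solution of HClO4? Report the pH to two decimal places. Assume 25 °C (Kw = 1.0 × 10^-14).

pH = 3.53

HClO4 is a strong acid and dissociates completely, so [H+] = 0.000296 M.
pH = -log(0.000296) = 3.53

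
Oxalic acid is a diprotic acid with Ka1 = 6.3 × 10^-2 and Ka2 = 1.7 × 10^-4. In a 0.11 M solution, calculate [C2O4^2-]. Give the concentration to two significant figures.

1.7 × 10^-4 M

First ionization gives [H+] ≈ [HC2O4-] = 5.75 × 10^-2 M.
Second step: Ka2 = [H+][C2O4^2-]/[HC2O4-] ≈ [C2O4^2-] (since [H+] ≈ [HC2O4-]).
So [C2O4^2-] ≈ Ka2.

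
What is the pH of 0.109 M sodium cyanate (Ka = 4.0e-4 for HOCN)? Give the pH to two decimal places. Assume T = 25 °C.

OCN- is the conjugate base of the weak acid HOCN.
Kb = Kw/Ka = 1.0×10^-14 / 4.0 × 10^-4 = 2.50 × 10^-11
From the ICE table, Kb = x²/(0.109 − x) = 2.50 × 10^-11.
Since Kb ≪ C₀, x ≈ √(Kb·C₀) = 1.65 × 10^-6 M.
Check: 0.0015% ionized — well under 5%, approximation valid.
pOH = −log(1.65 × 10^-6) = 5.78; pH = 14.00 − 5.78 = 8.22

pH = 8.22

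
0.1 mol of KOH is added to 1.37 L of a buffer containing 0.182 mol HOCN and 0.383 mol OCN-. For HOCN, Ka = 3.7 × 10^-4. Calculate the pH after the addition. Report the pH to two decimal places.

pH = 4.20

After neutralization: n(HOCN) = 0.082 mol, n(OCN-) = 0.483 mol.
pKa = −log(3.7 × 10^-4) = 3.432
Henderson–Hasselbalch with mole ratio 0.483/0.082: pH = 3.432 + (+0.770)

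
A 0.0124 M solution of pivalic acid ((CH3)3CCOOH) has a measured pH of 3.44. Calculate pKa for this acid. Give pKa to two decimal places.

pKa = 4.96

[H+] = 10^(-3.44) = 3.63 × 10^-4 M
At equilibrium [HA] = 0.0124 − 3.63 × 10^-4 = 1.20 × 10^-2 M
Ka = [H+][A-]/[HA] = (3.63 × 10^-4)² / 1.20 × 10^-2 = 1.10 × 10^-5
pKa = -log(1.10 × 10^-5) = 4.96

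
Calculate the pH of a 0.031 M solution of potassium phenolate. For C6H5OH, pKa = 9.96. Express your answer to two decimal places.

C6H5O- is the conjugate base of the weak acid C6H5OH.
Ka = 10^(−9.96) = 1.10 × 10^-10
Kb = Kw/Ka = 1.0×10^-14 / 1.10 × 10^-10 = 9.09 × 10^-5
Kb = [OH-]²/(0.031 − [OH-]) = 9.09 × 10^-5
The 5% rule fails; solving [OH-]² + Kb·[OH-] − Kb·C₀ = 0 exactly:
[OH-] = [−9.09e-05 + √(9.09e-05² + 1.13e-05)]/2 = 1.63 × 10^-3 M
pOH = 2.79, so pH = 14.00 − pOH = 11.21

pH = 11.21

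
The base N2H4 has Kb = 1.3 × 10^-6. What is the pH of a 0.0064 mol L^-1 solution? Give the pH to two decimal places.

pH = 9.96

N2H4 + H2O ⇌ N2H5+ + OH-
Kb = x²/(0.0064 − x) = 1.3 × 10^-6
Since Kb ≪ C₀, x ≈ √(Kb·C₀) = 9.12 × 10^-5 M.
pOH = 4.04, so pH = 14.00 − pOH = 9.96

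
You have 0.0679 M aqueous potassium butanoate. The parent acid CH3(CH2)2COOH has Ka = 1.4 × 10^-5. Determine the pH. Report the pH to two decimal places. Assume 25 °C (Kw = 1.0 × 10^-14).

pH = 8.84

CH3(CH2)2COO- is the conjugate base of the weak acid CH3(CH2)2COOH.
Kb = Kw/Ka = 1.0×10^-14 / 1.4 × 10^-5 = 7.14 × 10^-10
Kb = [OH-]²/(0.0679 − [OH-]) = 7.14 × 10^-10
Since Kb ≪ C₀, [OH-] ≈ √(Kb·C₀) = 6.96 × 10^-6 M.
([OH-]/C₀ = 0.01% < 5%, so the approximation holds.)
pOH = 5.16, so pH = 14.00 − pOH = 8.84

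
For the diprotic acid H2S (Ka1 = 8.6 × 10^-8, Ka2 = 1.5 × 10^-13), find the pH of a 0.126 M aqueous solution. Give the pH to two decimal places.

pH = 3.98

Ka1 ≫ Ka2, so treat the first dissociation as the only significant source of H+.
Ka1 = x²/(0.126 − x) = 8.6 × 10^-8
x ≈ √(8.6 × 10^-8 × 0.126) = 1.04 × 10^-4 M
pH = −log(1.04 × 10^-4) = 3.98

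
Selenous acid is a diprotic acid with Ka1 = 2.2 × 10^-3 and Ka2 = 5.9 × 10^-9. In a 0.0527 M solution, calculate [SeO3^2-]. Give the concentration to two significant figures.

First ionization gives [H+] ≈ [HSeO3-] = 9.72 × 10^-3 M.
Second step: Ka2 = [H+][SeO3^2-]/[HSeO3-] ≈ [SeO3^2-] (since [H+] ≈ [HSeO3-]).
So [SeO3^2-] ≈ Ka2.

5.9 × 10^-9 M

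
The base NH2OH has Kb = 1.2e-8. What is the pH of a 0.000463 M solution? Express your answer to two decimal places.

pH = 8.37

NH2OH + H2O ⇌ NH3OH+ + OH-
Kb = [OH-]²/(0.000463 − [OH-]) = 1.2 × 10^-8
Assume [OH-] ≪ 0.000463: [OH-] ≈ √(1.2 × 10^-8 × 0.000463) = 2.36 × 10^-6 M
pOH = −log(2.36 × 10^-6) = 5.63; pH = 14.00 − 5.63 = 8.37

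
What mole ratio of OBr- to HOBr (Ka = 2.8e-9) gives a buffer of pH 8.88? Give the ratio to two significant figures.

ratio = 2.1

pKa = -log(2.8 × 10^-9) = 8.553
pH = pKa + log(r) ⇒ log(r) = 8.88 − 8.553 = +0.327
r = [OBr-]/[HOBr] = 10^(+0.327) = 2.12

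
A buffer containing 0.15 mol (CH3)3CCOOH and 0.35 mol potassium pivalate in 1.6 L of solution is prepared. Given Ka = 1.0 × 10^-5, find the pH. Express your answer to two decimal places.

pH = 5.37

pKa = −log(1.0 × 10^-5) = 5.000
Using pH = pKa + log([base]/[acid]) with [base]/[acid] = 0.35/0.15:
pH = 5.000 + (+0.368) = 5.37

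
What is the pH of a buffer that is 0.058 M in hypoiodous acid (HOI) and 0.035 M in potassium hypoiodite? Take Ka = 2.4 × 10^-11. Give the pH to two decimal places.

pKa = −log(2.4 × 10^-11) = 10.620
Using pH = pKa + log([base]/[acid]) with [base]/[acid] = 0.035/0.058:
pH = 10.620 + (-0.219) = 10.40

pH = 10.40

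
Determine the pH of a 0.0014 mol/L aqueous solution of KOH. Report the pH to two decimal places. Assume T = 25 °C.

KOH is a strong base; [OH-] = 0.0014 M.
pOH = -log(0.0014) = 2.85
pH = 14.00 - 2.85 = 11.15

pH = 11.15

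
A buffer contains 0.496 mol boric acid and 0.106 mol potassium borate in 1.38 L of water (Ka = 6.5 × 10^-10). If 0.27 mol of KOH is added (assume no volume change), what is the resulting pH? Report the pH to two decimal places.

After neutralization: n(B(OH)3) = 0.226 mol, n(B(OH)4-) = 0.376 mol.
pKa = −log(6.5 × 10^-10) = 9.187
pH = pKa + log(n_B(OH)4-/n_B(OH)3) = 9.187 + log(0.376/0.226) = 9.187 + (+0.221)

pH = 9.41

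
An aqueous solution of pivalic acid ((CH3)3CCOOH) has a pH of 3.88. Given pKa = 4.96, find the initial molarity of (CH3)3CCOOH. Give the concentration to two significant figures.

C₀ = 1.7 × 10^-3 M

[H+] = 10^(-3.88) = 1.32 × 10^-4 M = x
Ka = 10^(−4.96) = 1.10 × 10^-5
Ka = x²/(C₀ − x) ⇒ C₀ = x + x²/Ka
C₀ = 1.32 × 10^-4 + (1.32 × 10^-4)²/(1.10 × 10^-5) = 1.72 × 10^-3 M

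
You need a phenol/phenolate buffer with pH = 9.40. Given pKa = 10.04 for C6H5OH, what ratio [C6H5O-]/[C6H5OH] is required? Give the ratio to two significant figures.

pH = pKa + log(r) ⇒ log(r) = 9.40 − 10.04 = -0.64
r = [C6H5O-]/[C6H5OH] = 10^(-0.64) = 0.229

ratio = 0.23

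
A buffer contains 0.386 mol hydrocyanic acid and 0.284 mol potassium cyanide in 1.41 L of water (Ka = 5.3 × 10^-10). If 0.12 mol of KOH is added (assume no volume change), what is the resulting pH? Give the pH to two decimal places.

pH = 9.46

OH- converts HCN to CN-: HCN → 0.266 mol, CN- → 0.404 mol.
pKa = −log(5.3 × 10^-10) = 9.276
Henderson–Hasselbalch with mole ratio 0.404/0.266: pH = 9.276 + (+0.181)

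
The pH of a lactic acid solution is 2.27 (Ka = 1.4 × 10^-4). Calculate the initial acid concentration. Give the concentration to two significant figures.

C₀ = 2.1 × 10^-1 M

[H+] = 10^(-2.27) = 5.37 × 10^-3 M = x
Ka = x²/(C₀ − x) ⇒ C₀ = x + x²/Ka
C₀ = 5.37 × 10^-3 + (5.37 × 10^-3)²/(1.4 × 10^-4) = 2.11 × 10^-1 M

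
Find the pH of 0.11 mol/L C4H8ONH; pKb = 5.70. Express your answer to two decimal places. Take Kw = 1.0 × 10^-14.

C4H8ONH + H2O ⇌ C4H8ONH2+ + OH-
Kb = 10^(−5.70) = 2.00 × 10^-6
From the ICE table, Kb = [OH-]²/(0.11 − [OH-]) = 2.00 × 10^-6.
Neglecting [OH-] in the denominator: [OH-] = √(2.00 × 10^-6 × 0.11) = 4.69 × 10^-4 M
Check: 0.43% ionized — well under 5%, approximation valid.
pOH = −log(4.69 × 10^-4) = 3.33; pH = 14.00 − 3.33 = 10.67

pH = 10.67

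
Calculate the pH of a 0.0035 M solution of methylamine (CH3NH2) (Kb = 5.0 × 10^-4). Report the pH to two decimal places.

CH3NH2 + H2O ⇌ CH3NH3+ + OH-
From the ICE table, Kb = [OH-]²/(0.0035 − [OH-]) = 5.0 × 10^-4.
The 5% rule fails; solving [OH-]² + Kb·[OH-] − Kb·C₀ = 0 exactly:
[OH-] = [−0.0005 + √(0.0005² + 7e-06)]/2 = 1.10 × 10^-3 M
pOH = −log(1.10 × 10^-3) = 2.96; pH = 14.00 − 2.96 = 11.04

pH = 11.04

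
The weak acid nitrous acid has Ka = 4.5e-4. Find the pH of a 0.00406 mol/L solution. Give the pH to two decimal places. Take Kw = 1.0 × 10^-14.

pH = 2.94

HNO2 ⇌ NO2- + H+
Let x = [H+] at equilibrium. Ka = x²/(0.00406 − x).
Here C₀/Ka ≈ 9.02, so the small-x approximation fails. Use the quadratic:
x = [−0.00045 + √(0.00045² + 7.31e-06)]/2 = 1.15 × 10^-3 M
pH = −log[H+] = −log(1.15 × 10^-3) = 2.94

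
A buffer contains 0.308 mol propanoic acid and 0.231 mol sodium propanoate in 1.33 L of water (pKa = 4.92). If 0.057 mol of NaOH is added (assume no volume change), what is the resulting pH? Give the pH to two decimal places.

After neutralization: n(CH3CH2COOH) = 0.251 mol, n(CH3CH2COO-) = 0.288 mol.
Henderson–Hasselbalch with mole ratio 0.288/0.251: pH = 4.92 + (+0.060)

pH = 4.98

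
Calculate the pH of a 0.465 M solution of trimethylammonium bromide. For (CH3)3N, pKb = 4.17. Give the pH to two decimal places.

pH = 5.08

(CH3)3NH+ is the conjugate acid of the weak base (CH3)3N.
Kb = 10^(−4.17) = 6.76 × 10^-5
Ka = Kw/Kb = 1.0×10^-14 / 6.76 × 10^-5 = 1.48 × 10^-10
Let x = [H+] at equilibrium. Ka = x²/(0.465 − x).
Since Ka ≪ C₀, x ≈ √(Ka·C₀) = 8.30 × 10^-6 M.
pH = −log(8.30 × 10^-6) = 5.08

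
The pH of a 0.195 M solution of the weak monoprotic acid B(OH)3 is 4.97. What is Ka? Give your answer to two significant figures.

[H+] = 10^(-4.97) = 1.07 × 10^-5 M
At equilibrium [HA] = 0.195 − 1.07 × 10^-5 = 1.95 × 10^-1 M
Ka = [H+][A-]/[HA] = (1.07 × 10^-5)² / 1.95 × 10^-1 = 5.9 × 10^-10

Ka = 5.9 × 10^-10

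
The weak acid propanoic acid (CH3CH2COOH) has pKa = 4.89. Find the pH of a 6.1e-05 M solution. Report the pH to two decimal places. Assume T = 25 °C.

pH = 4.65

CH3CH2COOH ⇌ CH3CH2COO- + H+
Ka = 10^(−4.89) = 1.29 × 10^-5
From the ICE table, Ka = x²/(6.1e-05 − x) = 1.29 × 10^-5.
x is not negligible relative to C₀; solve x² + 1.29e-05·x − 7.87e-10 = 0.
x = [−1.29e-05 + √(1.29e-05² + 3.15e-09)]/2 = 2.23 × 10^-5 M
pH = −log(2.23 × 10^-5) = 4.65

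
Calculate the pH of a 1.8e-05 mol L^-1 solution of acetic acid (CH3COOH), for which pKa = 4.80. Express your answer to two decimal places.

pH = 4.97

CH3COOH ⇌ CH3COO- + H+
Ka = 10^(−4.80) = 1.58 × 10^-5
From the ICE table, Ka = [H+]²/(1.8e-05 − [H+]) = 1.58 × 10^-5.
Here C₀/Ka ≈ 1.14, so the small-[H+] approximation fails. Use the quadratic:
[H+] = (−Ka + √(Ka² + 4·Ka·C₀))/2 = 1.07 × 10^-5 M
pH = −log[H+] = −log(1.07 × 10^-5) = 4.97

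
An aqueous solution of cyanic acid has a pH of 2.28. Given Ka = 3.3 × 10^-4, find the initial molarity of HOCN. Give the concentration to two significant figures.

[H+] = 10^(-2.28) = 5.25 × 10^-3 M = x
Ka = x²/(C₀ − x) ⇒ C₀ = x + x²/Ka
C₀ = 5.25 × 10^-3 + (5.25 × 10^-3)²/(3.3 × 10^-4) = 8.88 × 10^-2 M

C₀ = 8.9 × 10^-2 M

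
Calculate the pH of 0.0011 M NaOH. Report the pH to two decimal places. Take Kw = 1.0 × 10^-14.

NaOH is a strong base; [OH-] = 0.0011 M.
pOH = -log(0.0011) = 2.96
pH = 14.00 - 2.96 = 11.04

pH = 11.04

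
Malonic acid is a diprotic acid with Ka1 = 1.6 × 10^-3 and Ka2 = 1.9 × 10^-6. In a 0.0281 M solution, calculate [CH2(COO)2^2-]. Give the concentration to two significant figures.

First ionization gives [H+] ≈ [CH2(COOH)COO-] = 5.95 × 10^-3 M.
Second step: Ka2 = [H+][CH2(COO)2^2-]/[CH2(COOH)COO-] ≈ [CH2(COO)2^2-] (since [H+] ≈ [CH2(COOH)COO-]).
So [CH2(COO)2^2-] ≈ Ka2.

1.9 × 10^-6 M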